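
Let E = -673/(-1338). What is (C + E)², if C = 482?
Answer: 416785156921/1790244 ≈ 2.3281e+5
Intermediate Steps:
E = 673/1338 (E = -673*(-1/1338) = 673/1338 ≈ 0.50299)
(C + E)² = (482 + 673/1338)² = (645589/1338)² = 416785156921/1790244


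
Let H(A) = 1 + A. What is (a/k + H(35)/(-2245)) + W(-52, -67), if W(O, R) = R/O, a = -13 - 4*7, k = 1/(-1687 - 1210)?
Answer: 13866175523/116740 ≈ 1.1878e+5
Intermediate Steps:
k = -1/2897 (k = 1/(-2897) = -1/2897 ≈ -0.00034518)
a = -41 (a = -13 - 28 = -41)
(a/k + H(35)/(-2245)) + W(-52, -67) = (-41/(-1/2897) + (1 + 35)/(-2245)) - 67/(-52) = (-41*(-2897) + 36*(-1/2245)) - 67*(-1/52) = (118777 - 36/2245) + 67/52 = 266654329/2245 + 67/52 = 13866175523/116740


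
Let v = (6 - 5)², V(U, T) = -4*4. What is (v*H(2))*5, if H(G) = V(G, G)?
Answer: -80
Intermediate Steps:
V(U, T) = -16
H(G) = -16
v = 1 (v = 1² = 1)
(v*H(2))*5 = (1*(-16))*5 = -16*5 = -80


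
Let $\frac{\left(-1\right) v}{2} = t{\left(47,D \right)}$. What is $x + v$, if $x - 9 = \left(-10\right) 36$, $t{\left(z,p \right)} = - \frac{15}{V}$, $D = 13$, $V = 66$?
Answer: $- \frac{3856}{11} \approx -350.55$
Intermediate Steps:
$t{\left(z,p \right)} = - \frac{5}{22}$ ($t{\left(z,p \right)} = - \frac{15}{66} = \left(-15\right) \frac{1}{66} = - \frac{5}{22}$)
$x = -351$ ($x = 9 - 360 = -351$)
$v = \frac{5}{11}$ ($v = \left(-2\right) \left(- \frac{5}{22}\right) = \frac{5}{11} \approx 0.45455$)
$x + v = -351 + \frac{5}{11} = - \frac{3856}{11}$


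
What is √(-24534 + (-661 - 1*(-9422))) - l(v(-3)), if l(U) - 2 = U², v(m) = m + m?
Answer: -38 + I*√15773 ≈ -38.0 + 125.59*I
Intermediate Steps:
v(m) = 2*m
l(U) = 2 + U²
√(-24534 + (-661 - 1*(-9422))) - l(v(-3)) = √(-24534 + (-661 - 1*(-9422))) - (2 + (2*(-3))²) = √(-24534 + (-661 + 9422)) - (2 + (-6)²) = √(-24534 + 8761) - (2 + 36) = √(-15773) - 1*38 = I*√15773 - 38 = -38 + I*√15773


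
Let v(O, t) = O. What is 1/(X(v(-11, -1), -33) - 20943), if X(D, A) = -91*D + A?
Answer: -1/19975 ≈ -5.0063e-5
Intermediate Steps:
X(D, A) = A - 91*D
1/(X(v(-11, -1), -33) - 20943) = 1/((-33 - 91*(-11)) - 20943) = 1/((-33 + 1001) - 20943) = 1/(968 - 20943) = 1/(-19975) = -1/19975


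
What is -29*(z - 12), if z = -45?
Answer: 1653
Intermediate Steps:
-29*(z - 12) = -29*(-45 - 12) = -29*(-57) = 1653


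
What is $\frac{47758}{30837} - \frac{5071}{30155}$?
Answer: $\frac{1283768063}{929889735} \approx 1.3806$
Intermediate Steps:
$\frac{47758}{30837} - \frac{5071}{30155} = \frac{1283768063}{929889735}$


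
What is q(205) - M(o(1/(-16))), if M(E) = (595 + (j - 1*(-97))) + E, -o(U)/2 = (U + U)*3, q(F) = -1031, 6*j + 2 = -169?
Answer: -6781/4 ≈ -1695.3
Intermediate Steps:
j = -57/2 (j = -⅓ + (⅙)*(-169) = -⅓ - 169/6 = -57/2 ≈ -28.500)
o(U) = -12*U (o(U) = -2*(U + U)*3 = -2*2*U*3 = -12*U)
M(E) = 1327/2 + E (M(E) = (595 + (-57/2 - 1*(-97))) + E = (595 + (-57/2 + 97)) + E = (595 + 137/2) + E = 1327/2 + E)
q(205) - M(o(1/(-16))) = -1031 - (1327/2 - 12/(-16)) = -1031 - (1327/2 - 12*(-1/16)) = -1031 - (1327/2 + ¾) = -1031 - 1*2657/4 = -1031 - 2657/4 = -6781/4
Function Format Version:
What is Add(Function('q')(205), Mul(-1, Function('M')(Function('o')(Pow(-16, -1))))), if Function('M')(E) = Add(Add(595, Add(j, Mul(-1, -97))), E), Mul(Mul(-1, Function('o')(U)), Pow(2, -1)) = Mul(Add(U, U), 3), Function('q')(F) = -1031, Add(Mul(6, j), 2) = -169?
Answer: Rational(-6781, 4) ≈ -1695.3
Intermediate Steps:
j = Rational(-57, 2) (j = Add(Rational(-1, 3), Mul(Rational(1, 6), -169)) = Add(Rational(-1, 3), Rational(-169, 6)) = Rational(-57, 2) ≈ -28.500)
Function('o')(U) = Mul(-12, U) (Function('o')(U) = Mul(-2, Mul(Add(U, U), 3)) = Mul(-2, Mul(Mul(2, U), 3)) = Mul(-2, Mul(6, U)) = Mul(-12, U))
Function('M')(E) = Add(Rational(1327, 2), E) (Function('M')(E) = Add(Add(595, Add(Rational(-57, 2), Mul(-1, -97))), E) = Add(Add(595, Add(Rational(-57, 2), 97)), E) = Add(Add(595, Rational(137, 2)), E) = Add(Rational(1327, 2), E))
Add(Function('q')(205), Mul(-1, Function('M')(Function('o')(Pow(-16, -1))))) = Add(-1031, Mul(-1, Add(Rational(1327, 2), Mul(-12, Pow(-16, -1))))) = Add(-1031, Mul(-1, Add(Rational(1327, 2), Mul(-12, Rational(-1, 16))))) = Add(-1031, Mul(-1, Add(Rational(1327, 2), Rational(3, 4)))) = Add(-1031, Mul(-1, Rational(2657, 4))) = Add(-1031, Rational(-2657, 4)) = Rational(-6781, 4)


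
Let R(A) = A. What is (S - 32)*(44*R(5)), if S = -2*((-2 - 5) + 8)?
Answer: -7480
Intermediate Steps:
S = -2 (S = -2*(-7 + 8) = -2*1 = -2)
(S - 32)*(44*R(5)) = (-2 - 32)*(44*5) = -34*220 = -7480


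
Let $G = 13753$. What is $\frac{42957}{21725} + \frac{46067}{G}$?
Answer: $\frac{1591593196}{298783925} \approx 5.3269$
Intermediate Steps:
$\frac{42957}{21725} + \frac{46067}{G} = \frac{42957}{21725} + \frac{46067}{13753} = \frac{1591593196}{298783925}$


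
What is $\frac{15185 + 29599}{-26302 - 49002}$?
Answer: $- \frac{5598}{9413} \approx -0.59471$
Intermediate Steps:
$\frac{15185 + 29599}{-26302 - 49002} = \frac{44784}{-75304} = 44784 \left(- \frac{1}{75304}\right) = - \frac{5598}{9413}$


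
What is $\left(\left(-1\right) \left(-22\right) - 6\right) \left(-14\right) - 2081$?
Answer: $-2305$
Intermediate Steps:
$\left(\left(-1\right) \left(-22\right) - 6\right) \left(-14\right) - 2081 = \left(22 - 6\right) \left(-14\right) - 2081 = 16 \left(-14\right) - 2081 = -224 - 2081 = -2305$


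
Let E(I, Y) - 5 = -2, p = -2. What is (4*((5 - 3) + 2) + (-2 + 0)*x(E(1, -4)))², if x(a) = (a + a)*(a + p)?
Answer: 16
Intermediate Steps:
E(I, Y) = 3 (E(I, Y) = 5 - 2 = 3)
x(a) = 2*a*(-2 + a) (x(a) = (a + a)*(a - 2) = (2*a)*(-2 + a) = 2*a*(-2 + a))
(4*((5 - 3) + 2) + (-2 + 0)*x(E(1, -4)))² = (4*((5 - 3) + 2) + (-2 + 0)*(2*3*(-2 + 3)))² = (4*(2 + 2) - 4*3)² = (4*4 - 2*6)² = (16 - 12)² = 4² = 16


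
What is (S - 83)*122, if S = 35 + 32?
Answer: -1952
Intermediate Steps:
S = 67
(S - 83)*122 = (67 - 83)*122 = -16*122 = -1952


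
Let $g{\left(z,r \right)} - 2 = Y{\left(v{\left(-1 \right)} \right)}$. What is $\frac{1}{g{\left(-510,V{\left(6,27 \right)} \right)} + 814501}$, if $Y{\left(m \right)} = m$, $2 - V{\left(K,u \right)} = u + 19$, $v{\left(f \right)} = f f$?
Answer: $\frac{1}{814504} \approx 1.2277 \cdot 10^{-6}$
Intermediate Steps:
$v{\left(f \right)} = f^{2}$
$V{\left(K,u \right)} = -17 - u$ ($V{\left(K,u \right)} = 2 - \left(u + 19\right) = 2 - \left(19 + u\right) = -17 - u$)
$g{\left(z,r \right)} = 3$ ($g{\left(z,r \right)} = 2 + \left(-1\right)^{2} = 2 + 1 = 3$)
$\frac{1}{g{\left(-510,V{\left(6,27 \right)} \right)} + 814501} = \frac{1}{3 + 814501} = \frac{1}{814504}$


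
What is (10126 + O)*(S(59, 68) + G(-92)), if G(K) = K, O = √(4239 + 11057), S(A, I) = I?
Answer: -243024 - 192*√239 ≈ -2.4599e+5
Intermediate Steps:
O = 8*√239 (O = √15296 = 8*√239 ≈ 123.68)
(10126 + O)*(S(59, 68) + G(-92)) = (10126 + 8*√239)*(68 - 92) = (10126 + 8*√239)*(-24) = -243024 - 192*√239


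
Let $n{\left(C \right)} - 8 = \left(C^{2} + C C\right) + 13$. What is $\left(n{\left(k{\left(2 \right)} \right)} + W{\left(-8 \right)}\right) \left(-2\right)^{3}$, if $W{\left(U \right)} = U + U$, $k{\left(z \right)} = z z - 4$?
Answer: $-40$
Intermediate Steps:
$k{\left(z \right)} = -4 + z^{2}$ ($k{\left(z \right)} = z^{2} - 4 = -4 + z^{2}$)
$W{\left(U \right)} = 2 U$
$n{\left(C \right)} = 21 + 2 C^{2}$ ($n{\left(C \right)} = 8 + \left(\left(C^{2} + C C\right) + 13\right) = 8 + \left(\left(C^{2} + C^{2}\right) + 13\right) = 8 + \left(2 C^{2} + 13\right) = 8 + \left(13 + 2 C^{2}\right) = 21 + 2 C^{2}$)
$\left(n{\left(k{\left(2 \right)} \right)} + W{\left(-8 \right)}\right) \left(-2\right)^{3} = \left(\left(21 + 2 \left(-4 + 2^{2}\right)^{2}\right) + 2 \left(-8\right)\right) \left(-2\right)^{3} = \left(\left(21 + 2 \left(-4 + 4\right)^{2}\right) - 16\right) \left(-8\right) = \left(\left(21 + 2 \cdot 0^{2}\right) - 16\right) \left(-8\right) = \left(\left(21 + 2 \cdot 0\right) - 16\right) \left(-8\right) = \left(\left(21 + 0\right) - 16\right) \left(-8\right) = \left(21 - 16\right) \left(-8\right) = 5 \left(-8\right) = -40$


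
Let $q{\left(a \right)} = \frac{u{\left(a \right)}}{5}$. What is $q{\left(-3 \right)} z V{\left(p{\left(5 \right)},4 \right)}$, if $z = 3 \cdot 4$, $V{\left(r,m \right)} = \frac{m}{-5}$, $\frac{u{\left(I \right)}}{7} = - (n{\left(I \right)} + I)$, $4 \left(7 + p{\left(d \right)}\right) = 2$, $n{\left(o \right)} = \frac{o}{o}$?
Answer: $- \frac{672}{25} \approx -26.88$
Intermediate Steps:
$n{\left(o \right)} = 1$
$p{\left(d \right)} = - \frac{13}{2}$ ($p{\left(d \right)} = -7 + \frac{1}{4} \cdot 2 = -7 + \frac{1}{2} = - \frac{13}{2}$)
$u{\left(I \right)} = -7 - 7 I$ ($u{\left(I \right)} = 7 \left(- (1 + I)\right) = 7 \left(-1 - I\right) = -7 - 7 I$)
$V{\left(r,m \right)} = - \frac{m}{5}$ ($V{\left(r,m \right)} = m \left(- \frac{1}{5}\right) = - \frac{m}{5}$)
$q{\left(a \right)} = - \frac{7}{5} - \frac{7 a}{5}$ ($q{\left(a \right)} = \frac{-7 - 7 a}{5} = \left(-7 - 7 a\right) \frac{1}{5} = - \frac{7}{5} - \frac{7 a}{5}$)
$z = 12$
$q{\left(-3 \right)} z V{\left(p{\left(5 \right)},4 \right)} = \left(- \frac{7}{5} - - \frac{21}{5}\right) 12 \left(\left(- \frac{1}{5}\right) 4\right) = \left(- \frac{7}{5} + \frac{21}{5}\right) 12 \left(- \frac{4}{5}\right) = \frac{14}{5} \cdot 12 \left(- \frac{4}{5}\right) = \frac{168}{5} \left(- \frac{4}{5}\right) = - \frac{672}{25}$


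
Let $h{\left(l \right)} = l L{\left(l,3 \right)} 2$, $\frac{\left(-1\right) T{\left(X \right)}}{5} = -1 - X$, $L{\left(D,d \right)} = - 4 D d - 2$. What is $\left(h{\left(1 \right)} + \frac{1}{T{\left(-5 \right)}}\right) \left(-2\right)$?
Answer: $\frac{561}{10} \approx 56.1$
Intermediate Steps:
$L{\left(D,d \right)} = -2 - 4 D d$ ($L{\left(D,d \right)} = - 4 D d - 2 = -2 - 4 D d$)
$T{\left(X \right)} = 5 + 5 X$ ($T{\left(X \right)} = - 5 \left(-1 - X\right) = 5 + 5 X$)
$h{\left(l \right)} = 2 l \left(-2 - 12 l\right)$ ($h{\left(l \right)} = l \left(-2 - 4 l 3\right) 2 = l \left(-2 - 12 l\right) 2 = 2 l \left(-2 - 12 l\right)$)
$\left(h{\left(1 \right)} + \frac{1}{T{\left(-5 \right)}}\right) \left(-2\right) = \left(\left(-4\right) 1 \left(1 + 6 \cdot 1\right) + \frac{1}{5 + 5 \left(-5\right)}\right) \left(-2\right) = \left(\left(-4\right) 1 \left(1 + 6\right) + \frac{1}{5 - 25}\right) \left(-2\right) = \left(\left(-4\right) 1 \cdot 7 + \frac{1}{-20}\right) \left(-2\right) = \left(-28 - \frac{1}{20}\right) \left(-2\right) = \left(- \frac{561}{20}\right) \left(-2\right) = \frac{561}{10}$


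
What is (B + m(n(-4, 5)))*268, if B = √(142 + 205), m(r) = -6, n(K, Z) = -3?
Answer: -1608 + 268*√347 ≈ 3384.3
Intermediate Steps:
B = √347 ≈ 18.628
(B + m(n(-4, 5)))*268 = (√347 - 6)*268 = (-6 + √347)*268 = -1608 + 268*√347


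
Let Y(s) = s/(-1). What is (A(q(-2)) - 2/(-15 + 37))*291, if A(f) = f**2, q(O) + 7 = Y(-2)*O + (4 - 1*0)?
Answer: 156558/11 ≈ 14233.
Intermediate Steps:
Y(s) = -s (Y(s) = s*(-1) = -s)
q(O) = -3 + 2*O (q(O) = -7 + ((-1*(-2))*O + (4 - 1*0)) = -7 + (2*O + (4 + 0)) = -7 + (2*O + 4) = -7 + (4 + 2*O) = -3 + 2*O)
(A(q(-2)) - 2/(-15 + 37))*291 = ((-3 + 2*(-2))**2 - 2/(-15 + 37))*291 = ((-3 - 4)**2 - 2/22)*291 = ((-7)**2 + (1/22)*(-2))*291 = (49 - 1/11)*291 = (538/11)*291 = 156558/11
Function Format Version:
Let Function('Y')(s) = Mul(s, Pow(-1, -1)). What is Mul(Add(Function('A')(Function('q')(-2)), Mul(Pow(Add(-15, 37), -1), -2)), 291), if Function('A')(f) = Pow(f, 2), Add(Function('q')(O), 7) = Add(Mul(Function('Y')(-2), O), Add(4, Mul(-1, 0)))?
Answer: Rational(156558, 11) ≈ 14233.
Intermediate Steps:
Function('Y')(s) = Mul(-1, s) (Function('Y')(s) = Mul(s, -1) = Mul(-1, s))
Function('q')(O) = Add(-3, Mul(2, O)) (Function('q')(O) = Add(-7, Add(Mul(Mul(-1, -2), O), Add(4, Mul(-1, 0)))) = Add(-7, Add(Mul(2, O), Add(4, 0))) = Add(-7, Add(Mul(2, O), 4)) = Add(-7, Add(4, Mul(2, O))) = Add(-3, Mul(2, O)))
Mul(Add(Function('A')(Function('q')(-2)), Mul(Pow(Add(-15, 37), -1), -2)), 291) = Mul(Add(Pow(Add(-3, Mul(2, -2)), 2), Mul(Pow(Add(-15, 37), -1), -2)), 291) = Mul(Add(Pow(Add(-3, -4), 2), Mul(Pow(22, -1), -2)), 291) = Mul(Add(Pow(-7, 2), Mul(Rational(1, 22), -2)), 291) = Mul(Add(49, Rational(-1, 11)), 291) = Mul(Rational(538, 11), 291) = Rational(156558, 11)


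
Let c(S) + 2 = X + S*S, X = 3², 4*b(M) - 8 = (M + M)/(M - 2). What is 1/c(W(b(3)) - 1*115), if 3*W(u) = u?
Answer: 36/466741 ≈ 7.7131e-5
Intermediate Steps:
b(M) = 2 + M/(2*(-2 + M)) (b(M) = 2 + ((M + M)/(M - 2))/4 = 2 + ((2*M)/(-2 + M))/4 = 2 + (2*M/(-2 + M))/4 = 2 + M/(2*(-2 + M)))
X = 9
W(u) = u/3
c(S) = 7 + S² (c(S) = -2 + (9 + S*S) = -2 + (9 + S²) = 7 + S²)
1/c(W(b(3)) - 1*115) = 1/(7 + (((-8 + 5*3)/(2*(-2 + 3)))/3 - 1*115)²) = 1/(7 + (((½)*(-8 + 15)/1)/3 - 115)²) = 1/(7 + (((½)*1*7)/3 - 115)²) = 1/(7 + ((⅓)*(7/2) - 115)²) = 1/(7 + (7/6 - 115)²) = 1/(7 + (-683/6)²) = 1/(7 + 466489/36) = 1/(466741/36) = 36/466741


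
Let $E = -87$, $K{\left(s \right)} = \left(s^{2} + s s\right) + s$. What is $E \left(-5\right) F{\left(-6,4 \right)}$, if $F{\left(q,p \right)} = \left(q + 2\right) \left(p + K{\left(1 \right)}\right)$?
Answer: $-12180$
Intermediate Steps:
$K{\left(s \right)} = s + 2 s^{2}$ ($K{\left(s \right)} = \left(s^{2} + s^{2}\right) + s = 2 s^{2} + s = s + 2 s^{2}$)
$F{\left(q,p \right)} = \left(2 + q\right) \left(3 + p\right)$ ($F{\left(q,p \right)} = \left(q + 2\right) \left(p + 1 \left(1 + 2 \cdot 1\right)\right) = \left(2 + q\right) \left(p + 1 \left(1 + 2\right)\right) = \left(2 + q\right) \left(p + 1 \cdot 3\right) = \left(2 + q\right) \left(p + 3\right) = \left(2 + q\right) \left(3 + p\right)$)
$E \left(-5\right) F{\left(-6,4 \right)} = \left(-87\right) \left(-5\right) \left(6 + 2 \cdot 4 + 3 \left(-6\right) + 4 \left(-6\right)\right) = 435 \left(6 + 8 - 18 - 24\right) = 435 \left(-28\right) = -12180$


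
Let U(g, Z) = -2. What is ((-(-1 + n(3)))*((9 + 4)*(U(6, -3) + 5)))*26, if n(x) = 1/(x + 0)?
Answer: 676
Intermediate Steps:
n(x) = 1/x
((-(-1 + n(3)))*((9 + 4)*(U(6, -3) + 5)))*26 = ((-(-1 + 1/3))*((9 + 4)*(-2 + 5)))*26 = ((-(-1 + 1/3))*(13*3))*26 = (-1*(-2/3)*39)*26 = ((2/3)*39)*26 = 26*26 = 676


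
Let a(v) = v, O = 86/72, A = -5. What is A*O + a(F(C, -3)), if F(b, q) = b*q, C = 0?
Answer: -215/36 ≈ -5.9722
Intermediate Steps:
O = 43/36 (O = 86*(1/72) = 43/36 ≈ 1.1944)
A*O + a(F(C, -3)) = -5*43/36 + 0*(-3) = -215/36 + 0 = -215/36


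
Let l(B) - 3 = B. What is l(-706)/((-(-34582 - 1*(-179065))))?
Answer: 703/144483 ≈ 0.0048656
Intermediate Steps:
l(B) = 3 + B
l(-706)/((-(-34582 - 1*(-179065)))) = (3 - 706)/((-(-34582 - 1*(-179065)))) = -703*(-1/(-34582 + 179065)) = -703/((-1*144483)) = -703/(-144483) = -703*(-1/144483) = 703/144483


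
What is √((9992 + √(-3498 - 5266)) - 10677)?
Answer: √(-685 + 2*I*√2191) ≈ 1.7843 + 26.233*I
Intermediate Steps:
√((9992 + √(-3498 - 5266)) - 10677) = √((9992 + √(-8764)) - 10677) = √((9992 + 2*I*√2191) - 10677) = √(-685 + 2*I*√2191)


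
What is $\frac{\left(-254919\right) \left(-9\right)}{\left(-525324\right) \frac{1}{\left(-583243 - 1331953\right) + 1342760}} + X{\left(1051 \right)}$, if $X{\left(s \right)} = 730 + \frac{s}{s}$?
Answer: $\frac{109475610500}{43777} \approx 2.5008 \cdot 10^{6}$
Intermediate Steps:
$X{\left(s \right)} = 731$ ($X{\left(s \right)} = 730 + 1 = 731$)
$\frac{\left(-254919\right) \left(-9\right)}{\left(-525324\right) \frac{1}{\left(-583243 - 1331953\right) + 1342760}} + X{\left(1051 \right)} = \frac{\left(-254919\right) \left(-9\right)}{\left(-525324\right) \frac{1}{\left(-583243 - 1331953\right) + 1342760}} + 731 = \frac{2294271}{\left(-525324\right) \frac{1}{-1915196 + 1342760}} + 731 = \frac{2294271}{\left(-525324\right) \frac{1}{-572436}} + 731 = \frac{2294271}{\left(-525324\right) \left(- \frac{1}{572436}\right)} + 731 = \frac{2294271}{\frac{43777}{47703}} + 731 = 2294271 \cdot \frac{47703}{43777} + 731 = \frac{109443609513}{43777} + 731 = \frac{109475610500}{43777}$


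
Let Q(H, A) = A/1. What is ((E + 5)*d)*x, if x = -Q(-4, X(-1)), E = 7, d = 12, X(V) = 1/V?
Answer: 144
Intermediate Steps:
Q(H, A) = A (Q(H, A) = A*1 = A)
x = 1 (x = -1/(-1) = -1*(-1) = 1)
((E + 5)*d)*x = ((7 + 5)*12)*1 = (12*12)*1 = 144*1 = 144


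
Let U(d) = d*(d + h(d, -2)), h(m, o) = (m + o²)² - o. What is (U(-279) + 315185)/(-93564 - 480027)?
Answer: 20706907/573591 ≈ 36.100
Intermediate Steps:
U(d) = d*(2 + d + (4 + d)²) (U(d) = d*(d + ((d + (-2)²)² - 1*(-2))) = d*(d + ((d + 4)² + 2)) = d*(d + ((4 + d)² + 2)) = d*(d + (2 + (4 + d)²)) = d*(2 + d + (4 + d)²))
(U(-279) + 315185)/(-93564 - 480027) = (-279*(2 - 279 + (4 - 279)²) + 315185)/(-93564 - 480027) = (-279*(2 - 279 + (-275)²) + 315185)/(-573591) = (-279*(2 - 279 + 75625) + 315185)*(-1/573591) = (-279*75348 + 315185)*(-1/573591) = (-21022092 + 315185)*(-1/573591) = -20706907*(-1/573591) = 20706907/573591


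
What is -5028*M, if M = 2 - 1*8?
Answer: 30168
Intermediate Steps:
M = -6 (M = 2 - 8 = -6)
-5028*M = -5028*(-6) = 30168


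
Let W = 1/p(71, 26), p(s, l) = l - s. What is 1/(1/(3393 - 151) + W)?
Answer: -145890/3197 ≈ -45.633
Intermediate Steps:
W = -1/45 (W = 1/(26 - 1*71) = 1/(26 - 71) = 1/(-45) = -1/45 ≈ -0.022222)
1/(1/(3393 - 151) + W) = 1/(1/(3393 - 151) - 1/45) = 1/(1/3242 - 1/45) = 1/(-3197/145890) = -145890/3197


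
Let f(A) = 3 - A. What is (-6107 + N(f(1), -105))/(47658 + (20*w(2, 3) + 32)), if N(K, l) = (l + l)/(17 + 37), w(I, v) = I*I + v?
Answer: -27499/215235 ≈ -0.12776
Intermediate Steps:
w(I, v) = v + I² (w(I, v) = I² + v = v + I²)
N(K, l) = l/27 (N(K, l) = (2*l)/54 = (2*l)*(1/54) = l/27)
(-6107 + N(f(1), -105))/(47658 + (20*w(2, 3) + 32)) = (-6107 + (1/27)*(-105))/(47658 + (20*(3 + 2²) + 32)) = (-6107 - 35/9)/(47658 + (20*(3 + 4) + 32)) = -54998/(9*(47658 + (20*7 + 32))) = -54998/(9*(47658 + (140 + 32))) = -54998/(9*(47658 + 172)) = -54998/9/47830 = -54998/9*1/47830 = -27499/215235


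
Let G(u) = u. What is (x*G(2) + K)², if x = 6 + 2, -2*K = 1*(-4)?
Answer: 324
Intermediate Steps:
K = 2 (K = -(-4)/2 = -½*(-4) = 2)
x = 8
(x*G(2) + K)² = (8*2 + 2)² = (16 + 2)² = 18² = 324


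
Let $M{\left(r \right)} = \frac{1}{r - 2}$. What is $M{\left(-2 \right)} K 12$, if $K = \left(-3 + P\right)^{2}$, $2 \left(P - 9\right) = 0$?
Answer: $-108$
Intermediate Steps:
$P = 9$ ($P = 9 + \frac{1}{2} \cdot 0 = 9 + 0 = 9$)
$K = 36$ ($K = \left(-3 + 9\right)^{2} = 6^{2} = 36$)
$M{\left(r \right)} = \frac{1}{-2 + r}$
$M{\left(-2 \right)} K 12 = \frac{1}{-2 - 2} \cdot 36 \cdot 12 = \frac{1}{-4} \cdot 36 \cdot 12 = \left(- \frac{1}{4}\right) 36 \cdot 12 = \left(-9\right) 12 = -108$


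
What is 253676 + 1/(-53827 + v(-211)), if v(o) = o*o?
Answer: 2360708855/9306 ≈ 2.5368e+5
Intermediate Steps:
v(o) = o**2
253676 + 1/(-53827 + v(-211)) = 253676 + 1/(-53827 + (-211)**2) = 253676 + 1/(-53827 + 44521) = 253676 + 1/(-9306) = 253676 - 1/9306 = 2360708855/9306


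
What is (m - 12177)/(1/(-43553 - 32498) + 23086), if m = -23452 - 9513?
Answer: -3433094242/1755713385 ≈ -1.9554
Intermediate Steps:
m = -32965
(m - 12177)/(1/(-43553 - 32498) + 23086) = (-32965 - 12177)/(1/(-43553 - 32498) + 23086) = -45142/(1/(-76051) + 23086) = -45142/(-1/76051 + 23086) = -45142/1755713385/76051 = -45142*76051/1755713385 = -3433094242/1755713385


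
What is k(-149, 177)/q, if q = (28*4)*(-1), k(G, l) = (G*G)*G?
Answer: 3307949/112 ≈ 29535.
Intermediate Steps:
k(G, l) = G³ (k(G, l) = G²*G = G³)
q = -112 (q = 112*(-1) = -112)
k(-149, 177)/q = (-149)³/(-112) = -3307949*(-1/112) = 3307949/112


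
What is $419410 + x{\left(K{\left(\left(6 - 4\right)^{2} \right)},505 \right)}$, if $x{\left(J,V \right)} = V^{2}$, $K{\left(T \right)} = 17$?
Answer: $674435$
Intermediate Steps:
$419410 + x{\left(K{\left(\left(6 - 4\right)^{2} \right)},505 \right)} = 419410 + 505^{2} = 419410 + 255025 = 674435$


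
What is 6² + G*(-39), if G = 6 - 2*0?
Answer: -198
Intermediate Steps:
G = 6 (G = 6 + 0 = 6)
6² + G*(-39) = 6² + 6*(-39) = 36 - 234 = -198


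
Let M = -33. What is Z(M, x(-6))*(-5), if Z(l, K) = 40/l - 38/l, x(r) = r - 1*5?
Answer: 10/33 ≈ 0.30303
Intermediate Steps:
x(r) = -5 + r (x(r) = r - 5 = -5 + r)
Z(l, K) = 2/l
Z(M, x(-6))*(-5) = (2/(-33))*(-5) = (2*(-1/33))*(-5) = -2/33*(-5) = 10/33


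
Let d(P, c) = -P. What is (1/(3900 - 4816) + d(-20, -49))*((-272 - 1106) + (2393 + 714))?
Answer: 31673551/916 ≈ 34578.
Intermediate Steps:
(1/(3900 - 4816) + d(-20, -49))*((-272 - 1106) + (2393 + 714)) = (1/(3900 - 4816) - 1*(-20))*((-272 - 1106) + (2393 + 714)) = (1/(-916) + 20)*(-1378 + 3107) = (-1/916 + 20)*1729 = (18319/916)*1729 = 31673551/916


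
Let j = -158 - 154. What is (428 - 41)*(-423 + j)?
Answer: -284445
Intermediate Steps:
j = -312
(428 - 41)*(-423 + j) = (428 - 41)*(-423 - 312) = 387*(-735) = -284445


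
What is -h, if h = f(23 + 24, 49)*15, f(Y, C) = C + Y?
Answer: -1440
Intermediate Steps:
h = 1440 (h = (49 + (23 + 24))*15 = (49 + 47)*15 = 96*15 = 1440)
-h = -1*1440 = -1440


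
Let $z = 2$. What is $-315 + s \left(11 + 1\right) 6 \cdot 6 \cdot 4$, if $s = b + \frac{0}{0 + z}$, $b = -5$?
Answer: $-8955$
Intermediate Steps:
$s = -5$ ($s = -5 + \frac{0}{0 + 2} = -5 + \frac{0}{2} = -5 + 0 \cdot \frac{1}{2} = -5 + 0 = -5$)
$-315 + s \left(11 + 1\right) 6 \cdot 6 \cdot 4 = -315 + - 5 \left(11 + 1\right) 6 \cdot 6 \cdot 4 = -315 + \left(-5\right) 12 \cdot 36 \cdot 4 = -315 - 8640 = -8955$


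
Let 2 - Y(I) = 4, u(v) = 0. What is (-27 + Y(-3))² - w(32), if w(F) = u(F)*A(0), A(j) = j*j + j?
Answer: 841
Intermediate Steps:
A(j) = j + j² (A(j) = j² + j = j + j²)
Y(I) = -2 (Y(I) = 2 - 1*4 = 2 - 4 = -2)
w(F) = 0 (w(F) = 0*(0*(1 + 0)) = 0*(0*1) = 0*0 = 0)
(-27 + Y(-3))² - w(32) = (-27 - 2)² - 1*0 = (-29)² + 0 = 841 + 0 = 841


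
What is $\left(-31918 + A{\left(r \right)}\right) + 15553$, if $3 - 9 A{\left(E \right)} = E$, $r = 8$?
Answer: $- \frac{147290}{9} \approx -16366.0$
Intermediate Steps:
$A{\left(E \right)} = \frac{1}{3} - \frac{E}{9}$
$\left(-31918 + A{\left(r \right)}\right) + 15553 = \left(-31918 + \left(\frac{1}{3} - \frac{8}{9}\right)\right) + 15553 = \left(-31918 - \frac{5}{9}\right) + 15553 = - \frac{287267}{9} + 15553 = - \frac{147290}{9}$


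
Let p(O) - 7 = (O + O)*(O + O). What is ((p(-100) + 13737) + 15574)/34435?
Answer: 69318/34435 ≈ 2.0130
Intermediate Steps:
p(O) = 7 + 4*O**2 (p(O) = 7 + (O + O)*(O + O) = 7 + (2*O)*(2*O) = 7 + 4*O**2)
((p(-100) + 13737) + 15574)/34435 = (((7 + 4*(-100)**2) + 13737) + 15574)/34435 = (((7 + 4*10000) + 13737) + 15574)*(1/34435) = (((7 + 40000) + 13737) + 15574)*(1/34435) = ((40007 + 13737) + 15574)*(1/34435) = (53744 + 15574)*(1/34435) = 69318*(1/34435) = 69318/34435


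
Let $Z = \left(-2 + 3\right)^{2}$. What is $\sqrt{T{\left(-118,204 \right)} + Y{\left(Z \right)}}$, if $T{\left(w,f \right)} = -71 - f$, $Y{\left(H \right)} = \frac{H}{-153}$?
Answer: $\frac{2 i \sqrt{178823}}{51} \approx 16.583 i$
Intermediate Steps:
$Z = 1$ ($Z = 1^{2} = 1$)
$Y{\left(H \right)} = - \frac{H}{153}$ ($Y{\left(H \right)} = H \left(- \frac{1}{153}\right) = - \frac{H}{153}$)
$\sqrt{T{\left(-118,204 \right)} + Y{\left(Z \right)}} = \sqrt{\left(-71 - 204\right) - \frac{1}{153}} = \sqrt{-275 - \frac{1}{153}} = \sqrt{- \frac{42076}{153}} = \frac{2 i \sqrt{178823}}{51}$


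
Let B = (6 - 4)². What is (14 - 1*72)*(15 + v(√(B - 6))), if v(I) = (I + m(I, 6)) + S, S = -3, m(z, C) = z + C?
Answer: -1044 - 116*I*√2 ≈ -1044.0 - 164.05*I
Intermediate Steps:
m(z, C) = C + z
B = 4 (B = 2² = 4)
v(I) = 3 + 2*I (v(I) = (I + (6 + I)) - 3 = (6 + 2*I) - 3 = 3 + 2*I)
(14 - 1*72)*(15 + v(√(B - 6))) = (14 - 1*72)*(15 + (3 + 2*√(4 - 6))) = (14 - 72)*(15 + (3 + 2*√(-2))) = -58*(15 + (3 + 2*(I*√2))) = -58*(15 + (3 + 2*I*√2)) = -58*(18 + 2*I*√2) = -1044 - 116*I*√2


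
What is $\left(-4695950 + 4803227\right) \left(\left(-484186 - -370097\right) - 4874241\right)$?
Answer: $-535133077410$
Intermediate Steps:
$\left(-4695950 + 4803227\right) \left(\left(-484186 - -370097\right) - 4874241\right) = 107277 \left(\left(-484186 + 370097\right) - 4874241\right) = 107277 \left(-114089 - 4874241\right) = 107277 \left(-4988330\right) = -535133077410$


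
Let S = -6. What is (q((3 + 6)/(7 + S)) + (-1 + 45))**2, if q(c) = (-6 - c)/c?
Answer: 16129/9 ≈ 1792.1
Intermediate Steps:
q(c) = (-6 - c)/c
(q((3 + 6)/(7 + S)) + (-1 + 45))**2 = ((-6 - (3 + 6)/(7 - 6))/(((3 + 6)/(7 - 6))) + (-1 + 45))**2 = ((-6 - 9/1)/((9/1)) + 44)**2 = ((-6 - 9)/((9*1)) + 44)**2 = ((-6 - 1*9)/9 + 44)**2 = ((-6 - 9)/9 + 44)**2 = ((1/9)*(-15) + 44)**2 = (-5/3 + 44)**2 = (127/3)**2 = 16129/9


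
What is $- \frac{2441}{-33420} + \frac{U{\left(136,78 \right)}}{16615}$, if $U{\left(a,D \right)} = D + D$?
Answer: $\frac{9154147}{111054660} \approx 0.082429$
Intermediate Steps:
$U{\left(a,D \right)} = 2 D$
$- \frac{2441}{-33420} + \frac{U{\left(136,78 \right)}}{16615} = - \frac{2441}{-33420} + \frac{2 \cdot 78}{16615} = \left(-2441\right) \left(- \frac{1}{33420}\right) + 156 \cdot \frac{1}{16615} = \frac{2441}{33420} + \frac{156}{16615} = \frac{9154147}{111054660}$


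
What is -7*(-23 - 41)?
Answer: 448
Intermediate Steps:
-7*(-23 - 41) = -7*(-64) = 448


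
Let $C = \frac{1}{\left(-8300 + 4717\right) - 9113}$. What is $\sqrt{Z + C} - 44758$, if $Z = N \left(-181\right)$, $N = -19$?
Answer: $-44758 + \frac{\sqrt{261969258}}{276} \approx -44699.0$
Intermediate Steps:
$C = - \frac{1}{12696}$ ($C = \frac{1}{-3583 - 9113} = \frac{1}{-12696} = - \frac{1}{12696} \approx -7.8765 \cdot 10^{-5}$)
$Z = 3439$ ($Z = \left(-19\right) \left(-181\right) = 3439$)
$\sqrt{Z + C} - 44758 = \sqrt{3439 - \frac{1}{12696}} - 44758 = \sqrt{\frac{43661543}{12696}} - 44758 = \frac{\sqrt{261969258}}{276} - 44758 = -44758 + \frac{\sqrt{261969258}}{276}$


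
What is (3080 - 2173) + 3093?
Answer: 4000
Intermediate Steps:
(3080 - 2173) + 3093 = 907 + 3093 = 4000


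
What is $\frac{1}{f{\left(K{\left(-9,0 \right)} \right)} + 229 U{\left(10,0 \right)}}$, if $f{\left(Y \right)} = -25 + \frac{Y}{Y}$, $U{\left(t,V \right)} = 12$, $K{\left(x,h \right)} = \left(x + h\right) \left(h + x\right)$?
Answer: $\frac{1}{2724} \approx 0.00036711$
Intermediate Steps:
$K{\left(x,h \right)} = \left(h + x\right)^{2}$ ($K{\left(x,h \right)} = \left(h + x\right) \left(h + x\right) = \left(h + x\right)^{2}$)
$f{\left(Y \right)} = -24$ ($f{\left(Y \right)} = -25 + 1 = -24$)
$\frac{1}{f{\left(K{\left(-9,0 \right)} \right)} + 229 U{\left(10,0 \right)}} = \frac{1}{-24 + 229 \cdot 12} = \frac{1}{-24 + 2748} = \frac{1}{2724}$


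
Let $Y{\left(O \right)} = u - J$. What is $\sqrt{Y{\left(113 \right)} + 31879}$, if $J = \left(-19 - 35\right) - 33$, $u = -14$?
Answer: $4 \sqrt{1997} \approx 178.75$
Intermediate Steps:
$J = -87$ ($J = -54 - 33 = -87$)
$Y{\left(O \right)} = 73$ ($Y{\left(O \right)} = -14 - -87 = -14 + 87 = 73$)
$\sqrt{Y{\left(113 \right)} + 31879} = \sqrt{73 + 31879} = \sqrt{31952} = 4 \sqrt{1997}$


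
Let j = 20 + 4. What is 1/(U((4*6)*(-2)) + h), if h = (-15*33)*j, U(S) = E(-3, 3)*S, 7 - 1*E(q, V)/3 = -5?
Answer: -1/13608 ≈ -7.3486e-5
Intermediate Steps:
E(q, V) = 36 (E(q, V) = 21 - 3*(-5) = 21 + 15 = 36)
j = 24
U(S) = 36*S
h = -11880 (h = -15*33*24 = -495*24 = -11880)
1/(U((4*6)*(-2)) + h) = 1/(36*((4*6)*(-2)) - 11880) = 1/(36*(24*(-2)) - 11880) = 1/(36*(-48) - 11880) = 1/(-1728 - 11880) = 1/(-13608) = -1/13608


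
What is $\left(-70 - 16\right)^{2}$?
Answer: $7396$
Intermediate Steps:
$\left(-70 - 16\right)^{2} = \left(-86\right)^{2} = 7396$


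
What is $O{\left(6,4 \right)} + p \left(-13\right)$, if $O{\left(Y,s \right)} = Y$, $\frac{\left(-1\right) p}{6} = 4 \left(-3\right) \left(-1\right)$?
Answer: $942$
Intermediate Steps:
$p = -72$ ($p = - 6 \cdot 4 \left(-3\right) \left(-1\right) = - 6 \left(\left(-12\right) \left(-1\right)\right) = \left(-6\right) 12 = -72$)
$O{\left(6,4 \right)} + p \left(-13\right) = 6 - -936 = 6 + 936 = 942$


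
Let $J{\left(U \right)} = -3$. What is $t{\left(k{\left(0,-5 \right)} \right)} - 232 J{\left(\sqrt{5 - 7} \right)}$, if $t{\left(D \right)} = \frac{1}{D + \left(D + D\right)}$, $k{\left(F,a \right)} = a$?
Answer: $\frac{10439}{15} \approx 695.93$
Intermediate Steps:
$t{\left(D \right)} = \frac{1}{3 D}$ ($t{\left(D \right)} = \frac{1}{D + 2 D} = \frac{1}{3 D}$)
$t{\left(k{\left(0,-5 \right)} \right)} - 232 J{\left(\sqrt{5 - 7} \right)} = \frac{1}{3 \left(-5\right)} - -696 = \frac{1}{3} \left(- \frac{1}{5}\right) + 696 = - \frac{1}{15} + 696 = \frac{10439}{15}$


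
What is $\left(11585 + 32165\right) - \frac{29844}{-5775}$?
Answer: $\frac{84228698}{1925} \approx 43755.0$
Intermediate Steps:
$\left(11585 + 32165\right) - \frac{29844}{-5775} = 43750 - - \frac{9948}{1925} = 43750 + \frac{9948}{1925} = \frac{84228698}{1925}$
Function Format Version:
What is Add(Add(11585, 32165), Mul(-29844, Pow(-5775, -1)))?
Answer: Rational(84228698, 1925) ≈ 43755.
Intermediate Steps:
Add(Add(11585, 32165), Mul(-29844, Pow(-5775, -1))) = Add(43750, Mul(-29844, Rational(-1, 5775))) = Add(43750, Rational(9948, 1925)) = Rational(84228698, 1925)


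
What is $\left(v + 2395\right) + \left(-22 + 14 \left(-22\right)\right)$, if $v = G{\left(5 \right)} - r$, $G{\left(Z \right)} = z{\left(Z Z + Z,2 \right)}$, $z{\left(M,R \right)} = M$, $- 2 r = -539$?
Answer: $\frac{3651}{2} \approx 1825.5$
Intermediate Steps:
$r = \frac{539}{2}$ ($r = \left(- \frac{1}{2}\right) \left(-539\right) = \frac{539}{2} \approx 269.5$)
$G{\left(Z \right)} = Z + Z^{2}$ ($G{\left(Z \right)} = Z Z + Z = Z^{2} + Z = Z + Z^{2}$)
$v = - \frac{479}{2}$ ($v = 5 \left(1 + 5\right) - \frac{539}{2} = 5 \cdot 6 - \frac{539}{2} = 30 - \frac{539}{2} = - \frac{479}{2} \approx -239.5$)
$\left(v + 2395\right) + \left(-22 + 14 \left(-22\right)\right) = \left(- \frac{479}{2} + 2395\right) + \left(-22 + 14 \left(-22\right)\right) = \frac{4311}{2} - 330 = \frac{3651}{2}$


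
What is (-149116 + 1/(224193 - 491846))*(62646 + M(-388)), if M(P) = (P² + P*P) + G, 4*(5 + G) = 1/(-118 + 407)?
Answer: -16781552062336973025/309406868 ≈ -5.4238e+10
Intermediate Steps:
G = -5779/1156 (G = -5 + 1/(4*(-118 + 407)) = -5 + (¼)/289 = -5 + (¼)*(1/289) = -5 + 1/1156 = -5779/1156 ≈ -4.9991)
M(P) = -5779/1156 + 2*P² (M(P) = (P² + P*P) - 5779/1156 = (P² + P²) - 5779/1156 = 2*P² - 5779/1156 = -5779/1156 + 2*P²)
(-149116 + 1/(224193 - 491846))*(62646 + M(-388)) = (-149116 + 1/(224193 - 491846))*(62646 + (-5779/1156 + 2*(-388)²)) = (-149116 + 1/(-267653))*(62646 + (-5779/1156 + 2*150544)) = (-149116 - 1/267653)*(62646 + (-5779/1156 + 301088)) = -39911344749*(62646 + 348051949/1156)/267653 = -39911344749/267653*420470725/1156 = -16781552062336973025/309406868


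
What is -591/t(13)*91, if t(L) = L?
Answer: -4137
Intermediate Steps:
-591/t(13)*91 = -591/13*91 = -4137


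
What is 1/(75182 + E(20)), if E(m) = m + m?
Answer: 1/75222 ≈ 1.3294e-5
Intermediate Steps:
E(m) = 2*m
1/(75182 + E(20)) = 1/(75182 + 2*20) = 1/(75182 + 40) = 1/75222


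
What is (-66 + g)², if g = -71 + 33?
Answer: 10816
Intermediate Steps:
g = -38
(-66 + g)² = (-66 - 38)² = (-104)² = 10816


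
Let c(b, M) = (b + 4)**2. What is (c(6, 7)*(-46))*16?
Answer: -73600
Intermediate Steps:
c(b, M) = (4 + b)**2
(c(6, 7)*(-46))*16 = ((4 + 6)**2*(-46))*16 = (10**2*(-46))*16 = (100*(-46))*16 = -4600*16 = -73600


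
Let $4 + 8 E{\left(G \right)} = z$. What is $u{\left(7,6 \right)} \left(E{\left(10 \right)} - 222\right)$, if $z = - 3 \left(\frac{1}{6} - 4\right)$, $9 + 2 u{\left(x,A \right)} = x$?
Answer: $\frac{3537}{16} \approx 221.06$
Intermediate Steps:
$u{\left(x,A \right)} = - \frac{9}{2} + \frac{x}{2}$
$z = \frac{23}{2}$ ($z = - 3 \left(\frac{1}{6} - 4\right) = \left(-3\right) \left(- \frac{23}{6}\right) = \frac{23}{2} \approx 11.5$)
$E{\left(G \right)} = \frac{15}{16}$ ($E{\left(G \right)} = - \frac{1}{2} + \frac{1}{8} \cdot \frac{23}{2} = - \frac{1}{2} + \frac{23}{16} = \frac{15}{16}$)
$u{\left(7,6 \right)} \left(E{\left(10 \right)} - 222\right) = \left(- \frac{9}{2} + \frac{1}{2} \cdot 7\right) \left(\frac{15}{16} - 222\right) = \left(- \frac{9}{2} + \frac{7}{2}\right) \left(- \frac{3537}{16}\right) = \left(-1\right) \left(- \frac{3537}{16}\right) = \frac{3537}{16}$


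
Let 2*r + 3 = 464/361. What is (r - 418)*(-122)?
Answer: 18447315/361 ≈ 51101.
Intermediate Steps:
r = -619/722 (r = -3/2 + (464/361)/2 = -3/2 + (464*(1/361))/2 = -3/2 + (½)*(464/361) = -3/2 + 232/361 = -619/722 ≈ -0.85734)
(r - 418)*(-122) = (-619/722 - 418)*(-122) = -302415/722*(-122) = 18447315/361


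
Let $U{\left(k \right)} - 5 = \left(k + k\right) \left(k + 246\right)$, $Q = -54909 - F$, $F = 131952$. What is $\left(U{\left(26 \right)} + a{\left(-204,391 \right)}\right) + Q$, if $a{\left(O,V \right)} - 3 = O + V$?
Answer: $-172522$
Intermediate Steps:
$a{\left(O,V \right)} = 3 + O + V$ ($a{\left(O,V \right)} = 3 + \left(O + V\right) = 3 + O + V$)
$Q = -186861$ ($Q = -54909 - 131952 = -186861$)
$U{\left(k \right)} = 5 + 2 k \left(246 + k\right)$ ($U{\left(k \right)} = 5 + \left(k + k\right) \left(k + 246\right) = 5 + 2 k \left(246 + k\right)$)
$\left(U{\left(26 \right)} + a{\left(-204,391 \right)}\right) + Q = \left(\left(5 + 2 \cdot 26^{2} + 492 \cdot 26\right) + \left(3 - 204 + 391\right)\right) - 186861 = \left(\left(5 + 2 \cdot 676 + 12792\right) + 190\right) - 186861 = \left(\left(5 + 1352 + 12792\right) + 190\right) - 186861 = \left(14149 + 190\right) - 186861 = 14339 - 186861 = -172522$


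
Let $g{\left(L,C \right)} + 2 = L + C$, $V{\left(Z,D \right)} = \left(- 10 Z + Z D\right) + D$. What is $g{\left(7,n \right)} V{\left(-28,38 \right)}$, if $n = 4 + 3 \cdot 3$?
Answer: $-13428$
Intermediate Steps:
$V{\left(Z,D \right)} = D - 10 Z + D Z$ ($V{\left(Z,D \right)} = \left(- 10 Z + D Z\right) + D = D - 10 Z + D Z$)
$n = 13$ ($n = 4 + 9 = 13$)
$g{\left(L,C \right)} = -2 + C + L$ ($g{\left(L,C \right)} = -2 + \left(L + C\right) = -2 + \left(C + L\right) = -2 + C + L$)
$g{\left(7,n \right)} V{\left(-28,38 \right)} = \left(-2 + 13 + 7\right) \left(38 - -280 + 38 \left(-28\right)\right) = 18 \left(38 + 280 - 1064\right) = 18 \left(-746\right) = -13428$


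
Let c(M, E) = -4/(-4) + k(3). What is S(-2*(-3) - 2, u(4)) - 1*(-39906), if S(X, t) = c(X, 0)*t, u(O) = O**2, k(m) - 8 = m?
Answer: 40098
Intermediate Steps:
k(m) = 8 + m
c(M, E) = 12 (c(M, E) = -4/(-4) + (8 + 3) = -4*(-1/4) + 11 = 1 + 11 = 12)
S(X, t) = 12*t
S(-2*(-3) - 2, u(4)) - 1*(-39906) = 12*4**2 - 1*(-39906) = 12*16 + 39906 = 192 + 39906 = 40098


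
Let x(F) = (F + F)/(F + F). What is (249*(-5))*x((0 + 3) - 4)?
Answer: -1245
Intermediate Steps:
x(F) = 1 (x(F) = (2*F)/((2*F)) = (2*F)*(1/(2*F)) = 1)
(249*(-5))*x((0 + 3) - 4) = (249*(-5))*1 = -1245*1 = -1245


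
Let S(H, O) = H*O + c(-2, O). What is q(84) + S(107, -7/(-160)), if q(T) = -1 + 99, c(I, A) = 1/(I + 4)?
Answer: 16509/160 ≈ 103.18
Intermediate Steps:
c(I, A) = 1/(4 + I)
S(H, O) = ½ + H*O (S(H, O) = H*O + 1/(4 - 2) = H*O + 1/2 = H*O + ½ = ½ + H*O)
q(T) = 98
q(84) + S(107, -7/(-160)) = 98 + (½ + 107*(-7/(-160))) = 98 + (½ + 107*(-7*(-1/160))) = 98 + (½ + 107*(7/160)) = 98 + (½ + 749/160) = 98 + 829/160 = 16509/160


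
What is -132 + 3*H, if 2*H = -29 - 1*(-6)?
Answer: -333/2 ≈ -166.50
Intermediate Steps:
H = -23/2 (H = (-29 - 1*(-6))/2 = (-29 + 6)/2 = (½)*(-23) = -23/2 ≈ -11.500)
-132 + 3*H = -132 + 3*(-23/2) = -132 - 69/2 = -333/2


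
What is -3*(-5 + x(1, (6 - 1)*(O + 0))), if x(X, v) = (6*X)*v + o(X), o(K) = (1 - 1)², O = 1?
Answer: -75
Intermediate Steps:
o(K) = 0 (o(K) = 0² = 0)
x(X, v) = 6*X*v (x(X, v) = (6*X)*v + 0 = 6*X*v + 0 = 6*X*v)
-3*(-5 + x(1, (6 - 1)*(O + 0))) = -3*(-5 + 6*1*((6 - 1)*(1 + 0))) = -3*(-5 + 6*1*(5*1)) = -3*(-5 + 6*1*5) = -3*(-5 + 30) = -3*25 = -75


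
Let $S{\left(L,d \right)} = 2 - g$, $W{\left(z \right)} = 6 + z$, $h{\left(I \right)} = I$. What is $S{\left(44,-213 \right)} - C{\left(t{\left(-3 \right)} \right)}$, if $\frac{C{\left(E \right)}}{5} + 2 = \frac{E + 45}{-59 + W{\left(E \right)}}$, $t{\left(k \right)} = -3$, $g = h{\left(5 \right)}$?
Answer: $\frac{43}{4} \approx 10.75$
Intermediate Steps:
$g = 5$
$S{\left(L,d \right)} = -3$ ($S{\left(L,d \right)} = 2 - 5 = -3$)
$C{\left(E \right)} = -10 + \frac{5 \left(45 + E\right)}{-53 + E}$ ($C{\left(E \right)} = -10 + 5 \frac{E + 45}{-59 + \left(6 + E\right)} = -10 + 5 \frac{45 + E}{-53 + E} = -10 + \frac{5 \left(45 + E\right)}{-53 + E}$)
$S{\left(44,-213 \right)} - C{\left(t{\left(-3 \right)} \right)} = -3 - \frac{5 \left(151 - -3\right)}{-53 - 3} = -3 - \frac{5 \left(151 + 3\right)}{-56} = -3 - 5 \left(- \frac{1}{56}\right) 154 = -3 - - \frac{55}{4} = -3 + \frac{55}{4} = \frac{43}{4}$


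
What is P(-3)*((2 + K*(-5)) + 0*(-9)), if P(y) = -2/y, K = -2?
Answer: 8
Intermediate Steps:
P(-3)*((2 + K*(-5)) + 0*(-9)) = (-2/(-3))*((2 - 2*(-5)) + 0*(-9)) = (-2*(-1/3))*((2 + 10) + 0) = 2*(12 + 0)/3 = (2/3)*12 = 8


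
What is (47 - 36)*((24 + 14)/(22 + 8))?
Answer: 209/15 ≈ 13.933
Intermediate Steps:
(47 - 36)*((24 + 14)/(22 + 8)) = 11*(38/30) = 11*(38*(1/30)) = 11*(19/15) = 209/15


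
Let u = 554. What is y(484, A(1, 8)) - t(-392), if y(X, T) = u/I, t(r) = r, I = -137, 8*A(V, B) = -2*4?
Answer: 53150/137 ≈ 387.96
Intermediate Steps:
A(V, B) = -1 (A(V, B) = (-2*4)/8 = (⅛)*(-8) = -1)
y(X, T) = -554/137 (y(X, T) = 554/(-137) = 554*(-1/137) = -554/137)
y(484, A(1, 8)) - t(-392) = -554/137 - 1*(-392) = -554/137 + 392 = 53150/137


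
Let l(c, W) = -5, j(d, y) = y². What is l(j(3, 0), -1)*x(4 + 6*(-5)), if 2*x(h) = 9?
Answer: -45/2 ≈ -22.500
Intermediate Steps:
x(h) = 9/2 (x(h) = (½)*9 = 9/2)
l(j(3, 0), -1)*x(4 + 6*(-5)) = -5*9/2 = -45/2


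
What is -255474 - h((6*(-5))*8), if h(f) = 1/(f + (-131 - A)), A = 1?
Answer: -95036327/372 ≈ -2.5547e+5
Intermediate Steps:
h(f) = 1/(-132 + f) (h(f) = 1/(f + (-131 - 1*1)) = 1/(f + (-131 - 1)) = 1/(f - 132) = 1/(-132 + f))
-255474 - h((6*(-5))*8) = -255474 - 1/(-132 + (6*(-5))*8) = -255474 - 1/(-132 - 30*8) = -255474 - 1/(-132 - 240) = -255474 - 1/(-372) = -255474 - 1*(-1/372) = -255474 + 1/372 = -95036327/372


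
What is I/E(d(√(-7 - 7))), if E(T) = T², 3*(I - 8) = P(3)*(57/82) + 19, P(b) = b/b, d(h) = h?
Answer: -3583/3444 ≈ -1.0404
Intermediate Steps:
P(b) = 1
I = 3583/246 (I = 8 + (1*(57/82) + 19)/3 = 8 + (57/82 + 19)/3 = 8 + (⅓)*(1615/82) = 8 + 1615/246 = 3583/246 ≈ 14.565)
I/E(d(√(-7 - 7))) = 3583/(246*((√(-7 - 7))²)) = 3583/(246*((√(-14))²)) = 3583/(246*((I*√14)²)) = (3583/246)/(-14) = (3583/246)*(-1/14) = -3583/3444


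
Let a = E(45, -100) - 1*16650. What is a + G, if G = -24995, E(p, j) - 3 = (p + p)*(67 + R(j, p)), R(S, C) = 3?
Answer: -35342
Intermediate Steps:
E(p, j) = 3 + 140*p (E(p, j) = 3 + (p + p)*(67 + 3) = 3 + (2*p)*70 = 3 + 140*p)
a = -10347 (a = (3 + 140*45) - 1*16650 = (3 + 6300) - 16650 = 6303 - 16650 = -10347)
a + G = -10347 - 24995 = -35342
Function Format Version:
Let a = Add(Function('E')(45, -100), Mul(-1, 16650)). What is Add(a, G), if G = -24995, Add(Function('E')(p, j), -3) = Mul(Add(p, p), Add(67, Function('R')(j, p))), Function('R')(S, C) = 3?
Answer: -35342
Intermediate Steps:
Function('E')(p, j) = Add(3, Mul(140, p)) (Function('E')(p, j) = Add(3, Mul(Add(p, p), Add(67, 3))) = Add(3, Mul(Mul(2, p), 70)) = Add(3, Mul(140, p)))
a = -10347 (a = Add(Add(3, Mul(140, 45)), Mul(-1, 16650)) = Add(Add(3, 6300), -16650) = Add(6303, -16650) = -10347)
Add(a, G) = Add(-10347, -24995) = -35342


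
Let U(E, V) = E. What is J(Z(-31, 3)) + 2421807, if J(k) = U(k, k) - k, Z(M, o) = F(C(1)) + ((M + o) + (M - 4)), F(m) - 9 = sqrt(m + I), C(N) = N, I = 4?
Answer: 2421807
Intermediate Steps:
F(m) = 9 + sqrt(4 + m) (F(m) = 9 + sqrt(m + 4) = 9 + sqrt(4 + m))
Z(M, o) = 5 + o + sqrt(5) + 2*M (Z(M, o) = (9 + sqrt(4 + 1)) + ((M + o) + (M - 4)) = (9 + sqrt(5)) + ((M + o) + (-4 + M)) = (9 + sqrt(5)) + (-4 + o + 2*M) = 5 + o + sqrt(5) + 2*M)
J(k) = 0 (J(k) = k - k = 0)
J(Z(-31, 3)) + 2421807 = 0 + 2421807 = 2421807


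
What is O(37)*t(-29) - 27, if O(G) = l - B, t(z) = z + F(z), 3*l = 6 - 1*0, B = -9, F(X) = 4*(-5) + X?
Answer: -885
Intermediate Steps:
F(X) = -20 + X
l = 2 (l = (6 - 1*0)/3 = (6 + 0)/3 = (⅓)*6 = 2)
t(z) = -20 + 2*z (t(z) = z + (-20 + z) = -20 + 2*z)
O(G) = 11 (O(G) = 2 - 1*(-9) = 2 + 9 = 11)
O(37)*t(-29) - 27 = 11*(-20 + 2*(-29)) - 27 = 11*(-20 - 58) - 27 = 11*(-78) - 27 = -858 - 27 = -885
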